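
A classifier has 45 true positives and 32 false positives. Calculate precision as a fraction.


Precision = TP / (TP + FP) = 45 / 77 = 45/77.

45/77


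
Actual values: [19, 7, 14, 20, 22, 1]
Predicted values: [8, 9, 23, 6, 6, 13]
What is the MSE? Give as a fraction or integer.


MSE = (1/6) * ((19-8)^2=121 + (7-9)^2=4 + (14-23)^2=81 + (20-6)^2=196 + (22-6)^2=256 + (1-13)^2=144). Sum = 802. MSE = 401/3.

401/3


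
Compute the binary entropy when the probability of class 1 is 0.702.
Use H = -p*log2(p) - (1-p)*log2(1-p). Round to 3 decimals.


H = -0.702*log2(0.702) - 0.298*log2(0.298) = 0.879.

0.879


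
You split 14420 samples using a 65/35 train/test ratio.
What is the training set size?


Test set = 14420 * 35% = 5047. Training set = 14420 - 5047 = 9373.

9373


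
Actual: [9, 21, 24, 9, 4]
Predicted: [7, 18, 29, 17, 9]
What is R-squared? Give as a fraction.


Mean(y) = 67/5. SS_res = 127. SS_tot = 1486/5. R^2 = 1 - 127/(1486/5) = 851/1486.

851/1486


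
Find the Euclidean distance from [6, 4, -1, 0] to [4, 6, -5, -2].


d = sqrt(sum of squared differences). (6-4)^2=4, (4-6)^2=4, (-1--5)^2=16, (0--2)^2=4. Sum = 28.

sqrt(28)


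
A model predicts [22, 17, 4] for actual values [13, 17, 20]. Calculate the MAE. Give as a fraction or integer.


MAE = (1/3) * (|13-22|=9 + |17-17|=0 + |20-4|=16). Sum = 25. MAE = 25/3.

25/3


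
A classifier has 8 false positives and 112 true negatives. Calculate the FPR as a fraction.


FPR = FP / (FP + TN) = 8 / 120 = 1/15.

1/15


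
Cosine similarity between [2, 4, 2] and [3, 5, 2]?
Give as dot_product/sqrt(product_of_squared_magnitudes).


dot = 30. |a|^2 = 24, |b|^2 = 38. cos = 30/sqrt(912).

30/sqrt(912)


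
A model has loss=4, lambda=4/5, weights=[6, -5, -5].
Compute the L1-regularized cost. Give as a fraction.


L1 norm = sum(|w|) = 16. J = 4 + 4/5 * 16 = 84/5.

84/5


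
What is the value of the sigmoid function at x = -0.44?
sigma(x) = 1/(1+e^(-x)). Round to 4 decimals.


sigma(-0.44) = 1/(1+e^(0.44)) = 1/(1+1.552707) = 1/2.552707 = 0.3917.

0.3917


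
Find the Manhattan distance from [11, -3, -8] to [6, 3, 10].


d = sum of absolute differences: |11-6|=5 + |-3-3|=6 + |-8-10|=18 = 29.

29


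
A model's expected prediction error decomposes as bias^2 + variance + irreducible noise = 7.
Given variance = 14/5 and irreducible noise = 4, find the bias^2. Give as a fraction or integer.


Total error = bias^2 + variance + irreducible noise. So bias^2 = 7 - 14/5 - 4 = 1/5.

1/5


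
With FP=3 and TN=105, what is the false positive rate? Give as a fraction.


FPR = FP / (FP + TN) = 3 / 108 = 1/36.

1/36


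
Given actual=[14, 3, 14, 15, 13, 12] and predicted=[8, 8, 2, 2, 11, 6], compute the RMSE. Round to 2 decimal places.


MSE = 69.0000. RMSE = sqrt(69.0000) = 8.31.

8.31


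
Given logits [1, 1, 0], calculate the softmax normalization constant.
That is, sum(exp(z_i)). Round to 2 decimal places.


Denom = e^1=2.7183 + e^1=2.7183 + e^0=1.0000. Sum = 6.4366, which rounds to 6.44.

6.44


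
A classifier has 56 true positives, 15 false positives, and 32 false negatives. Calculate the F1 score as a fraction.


Precision = 56/71 = 56/71. Recall = 56/88 = 7/11. F1 = 2*P*R/(P+R) = 112/159.

112/159


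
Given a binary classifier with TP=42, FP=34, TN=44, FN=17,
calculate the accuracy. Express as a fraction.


Accuracy = (TP + TN) / (TP + TN + FP + FN) = (42 + 44) / 137 = 86/137.

86/137


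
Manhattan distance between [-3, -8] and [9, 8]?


d = sum of absolute differences: |-3-9|=12 + |-8-8|=16 = 28.

28


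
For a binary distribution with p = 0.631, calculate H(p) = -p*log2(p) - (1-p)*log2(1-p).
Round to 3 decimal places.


H = -0.631*log2(0.631) - 0.369*log2(0.369) = 0.950.

0.950


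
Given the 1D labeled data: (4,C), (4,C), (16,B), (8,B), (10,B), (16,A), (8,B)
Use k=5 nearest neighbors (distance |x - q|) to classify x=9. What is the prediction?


Distances: |4-9|=5, |4-9|=5, |16-9|=7, |8-9|=1, |10-9|=1, |16-9|=7, |8-9|=1. 5 nearest: (8,B), (10,B), (8,B), (4,C), (4,C). Counts: {'B': 3, 'C': 2}. Majority class: B.

B


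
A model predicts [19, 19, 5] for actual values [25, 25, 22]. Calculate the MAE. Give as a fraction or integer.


MAE = (1/3) * (|25-19|=6 + |25-19|=6 + |22-5|=17). Sum = 29. MAE = 29/3.

29/3


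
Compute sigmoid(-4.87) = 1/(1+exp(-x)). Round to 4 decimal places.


sigma(-4.87) = 1/(1+e^(4.87)) = 1/(1+130.320917) = 1/131.320917 = 0.0076.

0.0076


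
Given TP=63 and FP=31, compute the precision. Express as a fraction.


Precision = TP / (TP + FP) = 63 / 94 = 63/94.

63/94


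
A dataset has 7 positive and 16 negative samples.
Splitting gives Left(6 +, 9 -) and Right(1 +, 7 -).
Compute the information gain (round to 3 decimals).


H(parent) = 0.8865. H(left) = 0.9710, H(right) = 0.5436. Weighted = (15/23)*0.9710 + (8/23)*0.5436 = 0.8223. IG = 0.8865 - 0.8223 = 0.0642, which rounds to 0.064.

0.064


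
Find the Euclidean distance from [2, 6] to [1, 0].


d = sqrt(sum of squared differences). (2-1)^2=1, (6-0)^2=36. Sum = 37.

sqrt(37)


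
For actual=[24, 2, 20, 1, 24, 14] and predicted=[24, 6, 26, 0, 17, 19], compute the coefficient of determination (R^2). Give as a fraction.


Mean(y) = 85/6. SS_res = 127. SS_tot = 3293/6. R^2 = 1 - 127/(3293/6) = 2531/3293.

2531/3293


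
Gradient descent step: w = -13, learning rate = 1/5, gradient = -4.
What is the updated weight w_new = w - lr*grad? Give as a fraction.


w_new = -13 - 1/5 * -4 = -13 - -4/5 = -61/5.

-61/5


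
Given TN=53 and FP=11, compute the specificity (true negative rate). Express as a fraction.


Specificity = TN / (TN + FP) = 53 / 64 = 53/64.

53/64


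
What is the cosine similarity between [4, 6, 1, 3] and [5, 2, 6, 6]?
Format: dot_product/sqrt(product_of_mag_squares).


dot = 56. |a|^2 = 62, |b|^2 = 101. cos = 56/sqrt(6262).

56/sqrt(6262)


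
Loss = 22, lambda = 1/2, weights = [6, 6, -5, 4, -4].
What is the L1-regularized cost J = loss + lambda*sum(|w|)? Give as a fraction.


L1 norm = sum(|w|) = 25. J = 22 + 1/2 * 25 = 69/2.

69/2


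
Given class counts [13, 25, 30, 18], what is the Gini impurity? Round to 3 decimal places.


Total = 86. Proportions: 13/86, 25/86, 30/86, 18/86. sum(p_i^2) = 0.2729. Gini = 1 - 0.2729 = 0.7271, which rounds to 0.727.

0.727


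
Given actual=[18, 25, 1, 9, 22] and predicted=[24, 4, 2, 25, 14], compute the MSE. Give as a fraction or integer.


MSE = (1/5) * ((18-24)^2=36 + (25-4)^2=441 + (1-2)^2=1 + (9-25)^2=256 + (22-14)^2=64). Sum = 798. MSE = 798/5.

798/5


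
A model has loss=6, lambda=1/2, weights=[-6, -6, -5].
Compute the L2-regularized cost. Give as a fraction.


L2 sq norm = sum(w^2) = 97. J = 6 + 1/2 * 97 = 109/2.

109/2


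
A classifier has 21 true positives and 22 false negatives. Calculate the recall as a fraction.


Recall = TP / (TP + FN) = 21 / 43 = 21/43.

21/43


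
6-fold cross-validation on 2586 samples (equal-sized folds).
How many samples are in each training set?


Each validation fold has 2586/6 = 431 samples. Training set = 2586 - 431 = 2155.

2155


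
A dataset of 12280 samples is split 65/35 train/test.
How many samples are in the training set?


Test set = 12280 * 35% = 4298. Training set = 12280 - 4298 = 7982.

7982


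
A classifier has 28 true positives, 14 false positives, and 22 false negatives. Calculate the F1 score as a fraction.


Precision = 28/42 = 2/3. Recall = 28/50 = 14/25. F1 = 2*P*R/(P+R) = 14/23.

14/23


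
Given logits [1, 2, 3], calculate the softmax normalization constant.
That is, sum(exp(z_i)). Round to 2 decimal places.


Denom = e^1=2.7183 + e^2=7.3891 + e^3=20.0855. Sum = 30.1929, which rounds to 30.19.

30.19


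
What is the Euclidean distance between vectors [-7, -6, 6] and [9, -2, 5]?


d = sqrt(sum of squared differences). (-7-9)^2=256, (-6--2)^2=16, (6-5)^2=1. Sum = 273.

sqrt(273)


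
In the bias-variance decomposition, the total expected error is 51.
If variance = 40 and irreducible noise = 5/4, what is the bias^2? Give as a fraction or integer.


Total error = bias^2 + variance + irreducible noise. So bias^2 = 51 - 40 - 5/4 = 39/4.

39/4


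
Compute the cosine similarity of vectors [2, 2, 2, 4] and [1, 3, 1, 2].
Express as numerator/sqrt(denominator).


dot = 18. |a|^2 = 28, |b|^2 = 15. cos = 18/sqrt(420).

18/sqrt(420)


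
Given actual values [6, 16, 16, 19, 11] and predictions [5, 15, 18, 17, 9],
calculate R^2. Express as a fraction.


Mean(y) = 68/5. SS_res = 14. SS_tot = 526/5. R^2 = 1 - 14/(526/5) = 228/263.

228/263


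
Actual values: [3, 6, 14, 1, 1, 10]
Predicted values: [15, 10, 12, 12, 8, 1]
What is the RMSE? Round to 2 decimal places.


MSE = 69.1667. RMSE = sqrt(69.1667) = 8.32.

8.32


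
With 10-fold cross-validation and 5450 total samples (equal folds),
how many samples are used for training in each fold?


Each validation fold has 5450/10 = 545 samples. Training set = 5450 - 545 = 4905.

4905


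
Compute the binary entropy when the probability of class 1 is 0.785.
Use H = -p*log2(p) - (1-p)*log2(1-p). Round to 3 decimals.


H = -0.785*log2(0.785) - 0.215*log2(0.215) = 0.751.

0.751


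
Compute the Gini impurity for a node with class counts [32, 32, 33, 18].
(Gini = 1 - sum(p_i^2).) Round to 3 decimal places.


Total = 115. Proportions: 32/115, 32/115, 33/115, 18/115. sum(p_i^2) = 0.2617. Gini = 1 - 0.2617 = 0.7383, which rounds to 0.738.

0.738


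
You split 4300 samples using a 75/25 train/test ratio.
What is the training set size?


Test set = 4300 * 25% = 1075. Training set = 4300 - 1075 = 3225.

3225


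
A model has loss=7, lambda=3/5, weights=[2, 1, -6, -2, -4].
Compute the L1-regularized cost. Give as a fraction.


L1 norm = sum(|w|) = 15. J = 7 + 3/5 * 15 = 16.

16


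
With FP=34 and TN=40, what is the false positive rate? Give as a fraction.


FPR = FP / (FP + TN) = 34 / 74 = 17/37.

17/37


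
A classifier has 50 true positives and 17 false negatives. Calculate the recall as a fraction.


Recall = TP / (TP + FN) = 50 / 67 = 50/67.

50/67


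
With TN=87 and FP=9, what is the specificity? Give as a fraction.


Specificity = TN / (TN + FP) = 87 / 96 = 29/32.

29/32


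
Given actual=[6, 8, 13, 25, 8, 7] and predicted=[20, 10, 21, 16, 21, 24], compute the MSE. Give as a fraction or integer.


MSE = (1/6) * ((6-20)^2=196 + (8-10)^2=4 + (13-21)^2=64 + (25-16)^2=81 + (8-21)^2=169 + (7-24)^2=289). Sum = 803. MSE = 803/6.

803/6


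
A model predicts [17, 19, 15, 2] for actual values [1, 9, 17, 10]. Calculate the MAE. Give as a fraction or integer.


MAE = (1/4) * (|1-17|=16 + |9-19|=10 + |17-15|=2 + |10-2|=8). Sum = 36. MAE = 9.

9


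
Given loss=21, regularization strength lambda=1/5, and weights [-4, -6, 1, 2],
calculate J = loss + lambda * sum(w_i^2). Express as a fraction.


L2 sq norm = sum(w^2) = 57. J = 21 + 1/5 * 57 = 162/5.

162/5


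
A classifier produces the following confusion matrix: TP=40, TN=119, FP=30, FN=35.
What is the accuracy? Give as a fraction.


Accuracy = (TP + TN) / (TP + TN + FP + FN) = (40 + 119) / 224 = 159/224.

159/224


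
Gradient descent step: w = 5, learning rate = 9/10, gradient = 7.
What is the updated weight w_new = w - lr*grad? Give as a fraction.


w_new = 5 - 9/10 * 7 = 5 - 63/10 = -13/10.

-13/10


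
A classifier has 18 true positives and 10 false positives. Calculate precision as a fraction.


Precision = TP / (TP + FP) = 18 / 28 = 9/14.

9/14


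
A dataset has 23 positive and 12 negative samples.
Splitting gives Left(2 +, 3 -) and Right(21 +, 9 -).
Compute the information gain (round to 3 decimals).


H(parent) = 0.9275. H(left) = 0.9710, H(right) = 0.8813. Weighted = (5/35)*0.9710 + (30/35)*0.8813 = 0.8941. IG = 0.9275 - 0.8941 = 0.0334, which rounds to 0.033.

0.033


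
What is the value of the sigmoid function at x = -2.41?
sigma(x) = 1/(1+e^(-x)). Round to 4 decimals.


sigma(-2.41) = 1/(1+e^(2.41)) = 1/(1+11.133961) = 1/12.133961 = 0.0824.

0.0824


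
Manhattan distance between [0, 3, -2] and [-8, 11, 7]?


d = sum of absolute differences: |0--8|=8 + |3-11|=8 + |-2-7|=9 = 25.

25


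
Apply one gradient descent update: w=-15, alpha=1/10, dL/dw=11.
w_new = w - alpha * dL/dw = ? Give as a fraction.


w_new = -15 - 1/10 * 11 = -15 - 11/10 = -161/10.

-161/10


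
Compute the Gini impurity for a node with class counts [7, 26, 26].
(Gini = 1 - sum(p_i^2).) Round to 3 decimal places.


Total = 59. Proportions: 7/59, 26/59, 26/59. sum(p_i^2) = 0.4025. Gini = 1 - 0.4025 = 0.5975, which rounds to 0.598.

0.598


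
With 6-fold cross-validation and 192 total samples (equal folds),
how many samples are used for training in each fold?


Each validation fold has 192/6 = 32 samples. Training set = 192 - 32 = 160.

160


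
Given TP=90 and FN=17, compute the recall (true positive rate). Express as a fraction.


Recall = TP / (TP + FN) = 90 / 107 = 90/107.

90/107


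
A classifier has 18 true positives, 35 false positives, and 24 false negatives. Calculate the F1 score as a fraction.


Precision = 18/53 = 18/53. Recall = 18/42 = 3/7. F1 = 2*P*R/(P+R) = 36/95.

36/95


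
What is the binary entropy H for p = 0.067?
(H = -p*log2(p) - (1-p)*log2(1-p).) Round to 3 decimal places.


H = -0.067*log2(0.067) - 0.933*log2(0.933) = 0.355.

0.355


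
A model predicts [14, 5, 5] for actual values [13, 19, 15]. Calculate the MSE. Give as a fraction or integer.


MSE = (1/3) * ((13-14)^2=1 + (19-5)^2=196 + (15-5)^2=100). Sum = 297. MSE = 99.

99


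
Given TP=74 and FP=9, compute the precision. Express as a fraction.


Precision = TP / (TP + FP) = 74 / 83 = 74/83.

74/83


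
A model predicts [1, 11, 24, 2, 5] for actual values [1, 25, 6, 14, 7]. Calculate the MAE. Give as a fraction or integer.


MAE = (1/5) * (|1-1|=0 + |25-11|=14 + |6-24|=18 + |14-2|=12 + |7-5|=2). Sum = 46. MAE = 46/5.

46/5


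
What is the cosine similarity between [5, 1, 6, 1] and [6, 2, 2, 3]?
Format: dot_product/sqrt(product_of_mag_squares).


dot = 47. |a|^2 = 63, |b|^2 = 53. cos = 47/sqrt(3339).

47/sqrt(3339)


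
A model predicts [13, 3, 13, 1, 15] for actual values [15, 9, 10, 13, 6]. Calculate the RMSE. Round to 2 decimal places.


MSE = 54.8000. RMSE = sqrt(54.8000) = 7.40.

7.40


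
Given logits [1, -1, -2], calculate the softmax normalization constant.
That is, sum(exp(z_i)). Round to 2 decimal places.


Denom = e^1=2.7183 + e^-1=0.3679 + e^-2=0.1353. Sum = 3.2215, which rounds to 3.22.

3.22


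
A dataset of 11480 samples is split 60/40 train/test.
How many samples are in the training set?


Test set = 11480 * 40% = 4592. Training set = 11480 - 4592 = 6888.

6888


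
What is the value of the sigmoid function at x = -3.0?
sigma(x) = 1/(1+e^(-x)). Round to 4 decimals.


sigma(-3.0) = 1/(1+e^(3.0)) = 1/(1+20.085537) = 1/21.085537 = 0.0474.

0.0474


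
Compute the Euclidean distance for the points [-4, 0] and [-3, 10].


d = sqrt(sum of squared differences). (-4--3)^2=1, (0-10)^2=100. Sum = 101.

sqrt(101)


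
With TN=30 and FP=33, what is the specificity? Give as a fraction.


Specificity = TN / (TN + FP) = 30 / 63 = 10/21.

10/21


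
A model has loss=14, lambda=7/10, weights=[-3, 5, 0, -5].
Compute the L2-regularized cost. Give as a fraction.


L2 sq norm = sum(w^2) = 59. J = 14 + 7/10 * 59 = 553/10.

553/10


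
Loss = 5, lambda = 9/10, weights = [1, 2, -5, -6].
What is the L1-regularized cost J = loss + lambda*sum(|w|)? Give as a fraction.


L1 norm = sum(|w|) = 14. J = 5 + 9/10 * 14 = 88/5.

88/5


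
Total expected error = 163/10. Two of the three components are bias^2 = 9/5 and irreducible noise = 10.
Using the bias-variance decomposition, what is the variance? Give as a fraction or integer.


Total error = bias^2 + variance + irreducible noise. So variance = 163/10 - 9/5 - 10 = 9/2.

9/2


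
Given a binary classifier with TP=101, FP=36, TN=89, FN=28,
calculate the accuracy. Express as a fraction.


Accuracy = (TP + TN) / (TP + TN + FP + FN) = (101 + 89) / 254 = 95/127.

95/127


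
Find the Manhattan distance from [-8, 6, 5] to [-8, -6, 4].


d = sum of absolute differences: |-8--8|=0 + |6--6|=12 + |5-4|=1 = 13.

13


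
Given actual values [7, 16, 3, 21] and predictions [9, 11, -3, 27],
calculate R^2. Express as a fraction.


Mean(y) = 47/4. SS_res = 101. SS_tot = 811/4. R^2 = 1 - 101/(811/4) = 407/811.

407/811


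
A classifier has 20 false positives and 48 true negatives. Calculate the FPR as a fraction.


FPR = FP / (FP + TN) = 20 / 68 = 5/17.

5/17


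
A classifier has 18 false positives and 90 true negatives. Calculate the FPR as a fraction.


FPR = FP / (FP + TN) = 18 / 108 = 1/6.

1/6


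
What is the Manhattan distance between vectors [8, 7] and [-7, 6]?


d = sum of absolute differences: |8--7|=15 + |7-6|=1 = 16.

16


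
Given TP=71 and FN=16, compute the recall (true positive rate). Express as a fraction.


Recall = TP / (TP + FN) = 71 / 87 = 71/87.

71/87


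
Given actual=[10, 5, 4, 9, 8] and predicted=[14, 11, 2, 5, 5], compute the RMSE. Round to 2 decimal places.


MSE = 16.2000. RMSE = sqrt(16.2000) = 4.02.

4.02


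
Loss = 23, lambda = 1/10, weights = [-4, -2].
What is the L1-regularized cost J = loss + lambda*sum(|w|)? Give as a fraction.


L1 norm = sum(|w|) = 6. J = 23 + 1/10 * 6 = 118/5.

118/5


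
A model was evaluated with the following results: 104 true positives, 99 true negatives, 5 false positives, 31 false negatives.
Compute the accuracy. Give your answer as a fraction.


Accuracy = (TP + TN) / (TP + TN + FP + FN) = (104 + 99) / 239 = 203/239.

203/239


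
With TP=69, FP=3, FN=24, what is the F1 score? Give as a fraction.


Precision = 69/72 = 23/24. Recall = 69/93 = 23/31. F1 = 2*P*R/(P+R) = 46/55.

46/55


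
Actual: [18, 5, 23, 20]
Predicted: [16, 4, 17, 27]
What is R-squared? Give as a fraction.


Mean(y) = 33/2. SS_res = 90. SS_tot = 189. R^2 = 1 - 90/(189) = 11/21.

11/21


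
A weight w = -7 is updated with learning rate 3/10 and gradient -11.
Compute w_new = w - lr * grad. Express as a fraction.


w_new = -7 - 3/10 * -11 = -7 - -33/10 = -37/10.

-37/10


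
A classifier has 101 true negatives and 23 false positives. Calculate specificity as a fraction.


Specificity = TN / (TN + FP) = 101 / 124 = 101/124.

101/124


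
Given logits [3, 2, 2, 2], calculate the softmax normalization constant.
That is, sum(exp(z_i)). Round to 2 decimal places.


Denom = e^3=20.0855 + e^2=7.3891 + e^2=7.3891 + e^2=7.3891. Sum = 42.2528, which rounds to 42.25.

42.25


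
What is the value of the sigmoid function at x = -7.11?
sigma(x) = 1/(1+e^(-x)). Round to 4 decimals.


sigma(-7.11) = 1/(1+e^(7.11)) = 1/(1+1224.147546) = 1/1225.147546 = 0.0008.

0.0008


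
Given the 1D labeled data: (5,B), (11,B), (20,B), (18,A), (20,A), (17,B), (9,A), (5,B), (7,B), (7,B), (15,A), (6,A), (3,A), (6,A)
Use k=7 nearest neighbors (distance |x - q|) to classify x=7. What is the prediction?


Distances: |5-7|=2, |11-7|=4, |20-7|=13, |18-7|=11, |20-7|=13, |17-7|=10, |9-7|=2, |5-7|=2, |7-7|=0, |7-7|=0, |15-7|=8, |6-7|=1, |3-7|=4, |6-7|=1. 7 nearest: (7,B), (7,B), (6,A), (6,A), (9,A), (5,B), (5,B). Counts: {'B': 4, 'A': 3}. Majority class: B.

B


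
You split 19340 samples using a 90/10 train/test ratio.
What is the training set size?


Test set = 19340 * 10% = 1934. Training set = 19340 - 1934 = 17406.

17406


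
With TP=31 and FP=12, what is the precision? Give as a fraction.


Precision = TP / (TP + FP) = 31 / 43 = 31/43.

31/43


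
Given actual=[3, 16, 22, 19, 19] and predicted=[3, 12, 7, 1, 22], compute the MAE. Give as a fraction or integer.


MAE = (1/5) * (|3-3|=0 + |16-12|=4 + |22-7|=15 + |19-1|=18 + |19-22|=3). Sum = 40. MAE = 8.

8


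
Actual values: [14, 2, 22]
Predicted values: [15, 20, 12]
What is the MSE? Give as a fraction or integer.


MSE = (1/3) * ((14-15)^2=1 + (2-20)^2=324 + (22-12)^2=100). Sum = 425. MSE = 425/3.

425/3


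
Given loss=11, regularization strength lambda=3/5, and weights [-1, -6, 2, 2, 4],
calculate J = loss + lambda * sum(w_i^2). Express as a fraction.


L2 sq norm = sum(w^2) = 61. J = 11 + 3/5 * 61 = 238/5.

238/5


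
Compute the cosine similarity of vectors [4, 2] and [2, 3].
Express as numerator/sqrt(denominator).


dot = 14. |a|^2 = 20, |b|^2 = 13. cos = 14/sqrt(260).

14/sqrt(260)


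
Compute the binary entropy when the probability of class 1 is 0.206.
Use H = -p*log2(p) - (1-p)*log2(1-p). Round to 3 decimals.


H = -0.206*log2(0.206) - 0.794*log2(0.794) = 0.734.

0.734


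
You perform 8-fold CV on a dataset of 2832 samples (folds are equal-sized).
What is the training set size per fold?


Each validation fold has 2832/8 = 354 samples. Training set = 2832 - 354 = 2478.

2478


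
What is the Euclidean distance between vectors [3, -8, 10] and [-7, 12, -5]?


d = sqrt(sum of squared differences). (3--7)^2=100, (-8-12)^2=400, (10--5)^2=225. Sum = 725.

sqrt(725)


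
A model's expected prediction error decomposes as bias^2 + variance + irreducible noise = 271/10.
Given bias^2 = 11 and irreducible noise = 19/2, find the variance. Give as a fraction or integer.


Total error = bias^2 + variance + irreducible noise. So variance = 271/10 - 11 - 19/2 = 33/5.

33/5


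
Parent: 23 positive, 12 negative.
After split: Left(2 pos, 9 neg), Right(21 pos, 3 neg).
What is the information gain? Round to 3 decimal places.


H(parent) = 0.9275. H(left) = 0.6840, H(right) = 0.5436. Weighted = (11/35)*0.6840 + (24/35)*0.5436 = 0.5877. IG = 0.9275 - 0.5877 = 0.3398, which rounds to 0.340.

0.340


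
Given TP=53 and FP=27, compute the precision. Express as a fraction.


Precision = TP / (TP + FP) = 53 / 80 = 53/80.

53/80


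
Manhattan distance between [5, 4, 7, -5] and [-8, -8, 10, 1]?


d = sum of absolute differences: |5--8|=13 + |4--8|=12 + |7-10|=3 + |-5-1|=6 = 34.

34


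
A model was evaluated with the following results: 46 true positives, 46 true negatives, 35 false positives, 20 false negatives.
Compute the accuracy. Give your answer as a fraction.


Accuracy = (TP + TN) / (TP + TN + FP + FN) = (46 + 46) / 147 = 92/147.

92/147


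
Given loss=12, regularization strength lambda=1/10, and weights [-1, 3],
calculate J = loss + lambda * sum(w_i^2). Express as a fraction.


L2 sq norm = sum(w^2) = 10. J = 12 + 1/10 * 10 = 13.

13


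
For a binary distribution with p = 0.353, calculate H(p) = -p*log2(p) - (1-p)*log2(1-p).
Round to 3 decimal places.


H = -0.353*log2(0.353) - 0.647*log2(0.647) = 0.937.

0.937


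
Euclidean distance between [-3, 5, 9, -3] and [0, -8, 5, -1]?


d = sqrt(sum of squared differences). (-3-0)^2=9, (5--8)^2=169, (9-5)^2=16, (-3--1)^2=4. Sum = 198.

sqrt(198)


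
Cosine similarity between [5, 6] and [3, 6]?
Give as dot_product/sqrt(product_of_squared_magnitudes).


dot = 51. |a|^2 = 61, |b|^2 = 45. cos = 51/sqrt(2745).

51/sqrt(2745)


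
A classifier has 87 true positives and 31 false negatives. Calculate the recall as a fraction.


Recall = TP / (TP + FN) = 87 / 118 = 87/118.

87/118


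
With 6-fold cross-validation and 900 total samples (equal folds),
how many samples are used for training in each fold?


Each validation fold has 900/6 = 150 samples. Training set = 900 - 150 = 750.

750


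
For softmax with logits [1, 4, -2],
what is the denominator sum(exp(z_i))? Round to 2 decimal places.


Denom = e^1=2.7183 + e^4=54.5982 + e^-2=0.1353. Sum = 57.4518, which rounds to 57.45.

57.45


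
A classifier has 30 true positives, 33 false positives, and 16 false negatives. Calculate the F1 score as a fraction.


Precision = 30/63 = 10/21. Recall = 30/46 = 15/23. F1 = 2*P*R/(P+R) = 60/109.

60/109


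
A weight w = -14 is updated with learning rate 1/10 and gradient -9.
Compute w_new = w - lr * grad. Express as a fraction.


w_new = -14 - 1/10 * -9 = -14 - -9/10 = -131/10.

-131/10


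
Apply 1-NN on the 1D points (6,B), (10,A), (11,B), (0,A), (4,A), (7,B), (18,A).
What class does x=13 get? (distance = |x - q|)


Distances: |6-13|=7, |10-13|=3, |11-13|=2, |0-13|=13, |4-13|=9, |7-13|=6, |18-13|=5. 1 nearest: (11,B). Counts: {'B': 1}. Majority class: B.

B


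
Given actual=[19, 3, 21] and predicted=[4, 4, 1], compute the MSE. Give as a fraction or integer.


MSE = (1/3) * ((19-4)^2=225 + (3-4)^2=1 + (21-1)^2=400). Sum = 626. MSE = 626/3.

626/3


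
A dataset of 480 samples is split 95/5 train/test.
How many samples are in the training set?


Test set = 480 * 5% = 24. Training set = 480 - 24 = 456.

456


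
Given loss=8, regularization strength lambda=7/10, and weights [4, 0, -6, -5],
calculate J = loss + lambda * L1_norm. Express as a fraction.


L1 norm = sum(|w|) = 15. J = 8 + 7/10 * 15 = 37/2.

37/2


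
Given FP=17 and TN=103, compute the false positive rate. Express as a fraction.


FPR = FP / (FP + TN) = 17 / 120 = 17/120.

17/120


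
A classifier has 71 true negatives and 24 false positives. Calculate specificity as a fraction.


Specificity = TN / (TN + FP) = 71 / 95 = 71/95.

71/95


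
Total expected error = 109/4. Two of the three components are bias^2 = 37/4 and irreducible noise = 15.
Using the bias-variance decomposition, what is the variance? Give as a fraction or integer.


Total error = bias^2 + variance + irreducible noise. So variance = 109/4 - 37/4 - 15 = 3.

3


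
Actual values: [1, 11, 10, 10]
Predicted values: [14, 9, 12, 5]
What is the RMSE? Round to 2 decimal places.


MSE = 50.5000. RMSE = sqrt(50.5000) = 7.11.

7.11


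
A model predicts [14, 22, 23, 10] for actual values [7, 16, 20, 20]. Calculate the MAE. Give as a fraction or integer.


MAE = (1/4) * (|7-14|=7 + |16-22|=6 + |20-23|=3 + |20-10|=10). Sum = 26. MAE = 13/2.

13/2


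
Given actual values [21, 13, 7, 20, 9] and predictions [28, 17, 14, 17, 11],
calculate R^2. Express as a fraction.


Mean(y) = 14. SS_res = 127. SS_tot = 160. R^2 = 1 - 127/(160) = 33/160.

33/160


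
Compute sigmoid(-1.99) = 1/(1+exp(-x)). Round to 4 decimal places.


sigma(-1.99) = 1/(1+e^(1.99)) = 1/(1+7.315534) = 1/8.315534 = 0.1203.

0.1203


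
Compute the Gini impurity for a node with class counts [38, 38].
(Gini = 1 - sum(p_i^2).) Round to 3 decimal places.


Total = 76. Proportions: 38/76, 38/76. sum(p_i^2) = 0.5000. Gini = 1 - 0.5000 = 0.5000, which rounds to 0.500.

0.500


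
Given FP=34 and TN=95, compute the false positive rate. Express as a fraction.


FPR = FP / (FP + TN) = 34 / 129 = 34/129.

34/129


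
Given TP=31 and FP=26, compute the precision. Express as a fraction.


Precision = TP / (TP + FP) = 31 / 57 = 31/57.

31/57


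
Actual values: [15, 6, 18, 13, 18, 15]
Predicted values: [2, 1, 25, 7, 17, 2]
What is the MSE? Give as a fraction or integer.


MSE = (1/6) * ((15-2)^2=169 + (6-1)^2=25 + (18-25)^2=49 + (13-7)^2=36 + (18-17)^2=1 + (15-2)^2=169). Sum = 449. MSE = 449/6.

449/6


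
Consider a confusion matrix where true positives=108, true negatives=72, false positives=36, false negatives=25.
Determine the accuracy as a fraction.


Accuracy = (TP + TN) / (TP + TN + FP + FN) = (108 + 72) / 241 = 180/241.

180/241


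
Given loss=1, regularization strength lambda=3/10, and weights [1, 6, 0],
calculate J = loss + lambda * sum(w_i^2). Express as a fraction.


L2 sq norm = sum(w^2) = 37. J = 1 + 3/10 * 37 = 121/10.

121/10


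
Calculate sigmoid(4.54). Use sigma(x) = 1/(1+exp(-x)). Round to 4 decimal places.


sigma(4.54) = 1/(1+e^(-4.54)) = 1/(1+0.010673) = 1/1.010673 = 0.9894.

0.9894


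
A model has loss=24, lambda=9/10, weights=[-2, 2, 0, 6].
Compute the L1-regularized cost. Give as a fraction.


L1 norm = sum(|w|) = 10. J = 24 + 9/10 * 10 = 33.

33


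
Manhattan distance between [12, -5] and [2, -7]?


d = sum of absolute differences: |12-2|=10 + |-5--7|=2 = 12.

12


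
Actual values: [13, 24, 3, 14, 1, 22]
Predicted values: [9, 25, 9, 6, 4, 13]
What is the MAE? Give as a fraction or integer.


MAE = (1/6) * (|13-9|=4 + |24-25|=1 + |3-9|=6 + |14-6|=8 + |1-4|=3 + |22-13|=9). Sum = 31. MAE = 31/6.

31/6


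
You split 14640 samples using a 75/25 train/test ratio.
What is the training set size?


Test set = 14640 * 25% = 3660. Training set = 14640 - 3660 = 10980.

10980


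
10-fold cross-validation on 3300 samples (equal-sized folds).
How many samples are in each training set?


Each validation fold has 3300/10 = 330 samples. Training set = 3300 - 330 = 2970.

2970


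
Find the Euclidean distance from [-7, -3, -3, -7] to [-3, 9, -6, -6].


d = sqrt(sum of squared differences). (-7--3)^2=16, (-3-9)^2=144, (-3--6)^2=9, (-7--6)^2=1. Sum = 170.

sqrt(170)


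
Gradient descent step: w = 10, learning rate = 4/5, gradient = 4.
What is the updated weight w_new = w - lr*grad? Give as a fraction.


w_new = 10 - 4/5 * 4 = 10 - 16/5 = 34/5.

34/5


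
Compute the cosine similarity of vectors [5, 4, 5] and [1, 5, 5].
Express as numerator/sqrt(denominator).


dot = 50. |a|^2 = 66, |b|^2 = 51. cos = 50/sqrt(3366).

50/sqrt(3366)


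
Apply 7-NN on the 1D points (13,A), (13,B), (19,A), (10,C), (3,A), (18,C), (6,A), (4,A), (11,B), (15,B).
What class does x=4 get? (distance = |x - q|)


Distances: |13-4|=9, |13-4|=9, |19-4|=15, |10-4|=6, |3-4|=1, |18-4|=14, |6-4|=2, |4-4|=0, |11-4|=7, |15-4|=11. 7 nearest: (4,A), (3,A), (6,A), (10,C), (11,B), (13,A), (13,B). Counts: {'A': 4, 'C': 1, 'B': 2}. Majority class: A.

A


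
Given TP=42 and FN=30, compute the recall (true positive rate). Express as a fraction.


Recall = TP / (TP + FN) = 42 / 72 = 7/12.

7/12


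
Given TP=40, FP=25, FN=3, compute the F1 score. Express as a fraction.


Precision = 40/65 = 8/13. Recall = 40/43 = 40/43. F1 = 2*P*R/(P+R) = 20/27.

20/27


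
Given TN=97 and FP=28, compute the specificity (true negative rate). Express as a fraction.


Specificity = TN / (TN + FP) = 97 / 125 = 97/125.

97/125


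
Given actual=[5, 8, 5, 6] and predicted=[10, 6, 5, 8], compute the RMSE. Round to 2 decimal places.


MSE = 8.2500. RMSE = sqrt(8.2500) = 2.87.

2.87


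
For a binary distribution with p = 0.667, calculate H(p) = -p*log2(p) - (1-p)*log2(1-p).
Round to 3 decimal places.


H = -0.667*log2(0.667) - 0.333*log2(0.333) = 0.918.

0.918


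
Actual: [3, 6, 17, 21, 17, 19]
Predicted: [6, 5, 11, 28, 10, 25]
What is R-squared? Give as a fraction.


Mean(y) = 83/6. SS_res = 180. SS_tot = 1661/6. R^2 = 1 - 180/(1661/6) = 581/1661.

581/1661


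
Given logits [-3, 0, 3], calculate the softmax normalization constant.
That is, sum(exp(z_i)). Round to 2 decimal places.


Denom = e^-3=0.0498 + e^0=1.0000 + e^3=20.0855. Sum = 21.1353, which rounds to 21.14.

21.14


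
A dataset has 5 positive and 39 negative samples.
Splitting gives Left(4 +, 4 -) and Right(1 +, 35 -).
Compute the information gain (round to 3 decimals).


H(parent) = 0.5108. H(left) = 1.0000, H(right) = 0.1831. Weighted = (8/44)*1.0000 + (36/44)*0.1831 = 0.3316. IG = 0.5108 - 0.3316 = 0.1792, which rounds to 0.179.

0.179


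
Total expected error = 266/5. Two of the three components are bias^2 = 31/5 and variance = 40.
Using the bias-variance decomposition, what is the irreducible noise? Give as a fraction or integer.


Total error = bias^2 + variance + irreducible noise. So irreducible noise = 266/5 - 31/5 - 40 = 7.

7


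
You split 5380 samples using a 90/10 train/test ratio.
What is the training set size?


Test set = 5380 * 10% = 538. Training set = 5380 - 538 = 4842.

4842


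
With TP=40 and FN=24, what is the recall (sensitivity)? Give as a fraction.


Recall = TP / (TP + FN) = 40 / 64 = 5/8.

5/8


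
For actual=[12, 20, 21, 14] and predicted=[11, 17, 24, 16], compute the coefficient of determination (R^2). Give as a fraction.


Mean(y) = 67/4. SS_res = 23. SS_tot = 235/4. R^2 = 1 - 23/(235/4) = 143/235.

143/235


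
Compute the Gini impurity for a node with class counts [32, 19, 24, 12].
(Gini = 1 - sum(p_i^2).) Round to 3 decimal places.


Total = 87. Proportions: 32/87, 19/87, 24/87, 12/87. sum(p_i^2) = 0.2781. Gini = 1 - 0.2781 = 0.7219, which rounds to 0.722.

0.722


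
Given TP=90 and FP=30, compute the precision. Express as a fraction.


Precision = TP / (TP + FP) = 90 / 120 = 3/4.

3/4


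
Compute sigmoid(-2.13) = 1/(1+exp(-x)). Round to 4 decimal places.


sigma(-2.13) = 1/(1+e^(2.13)) = 1/(1+8.414867) = 1/9.414867 = 0.1062.

0.1062


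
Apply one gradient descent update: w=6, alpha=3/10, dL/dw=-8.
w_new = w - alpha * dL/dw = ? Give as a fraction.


w_new = 6 - 3/10 * -8 = 6 - -12/5 = 42/5.

42/5


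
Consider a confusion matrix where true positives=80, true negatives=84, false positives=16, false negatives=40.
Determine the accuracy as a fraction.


Accuracy = (TP + TN) / (TP + TN + FP + FN) = (80 + 84) / 220 = 41/55.

41/55


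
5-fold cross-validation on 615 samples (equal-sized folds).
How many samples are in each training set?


Each validation fold has 615/5 = 123 samples. Training set = 615 - 123 = 492.

492


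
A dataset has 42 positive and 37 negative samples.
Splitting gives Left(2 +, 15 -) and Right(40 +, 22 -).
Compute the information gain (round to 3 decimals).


H(parent) = 0.9971. H(left) = 0.5226, H(right) = 0.9383. Weighted = (17/79)*0.5226 + (62/79)*0.9383 = 0.8488. IG = 0.9971 - 0.8488 = 0.1483, which rounds to 0.148.

0.148


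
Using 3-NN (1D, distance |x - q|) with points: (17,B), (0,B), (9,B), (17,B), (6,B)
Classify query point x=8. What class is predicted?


Distances: |17-8|=9, |0-8|=8, |9-8|=1, |17-8|=9, |6-8|=2. 3 nearest: (9,B), (6,B), (0,B). Counts: {'B': 3}. Majority class: B.

B


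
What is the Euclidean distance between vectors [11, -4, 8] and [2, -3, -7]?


d = sqrt(sum of squared differences). (11-2)^2=81, (-4--3)^2=1, (8--7)^2=225. Sum = 307.

sqrt(307)


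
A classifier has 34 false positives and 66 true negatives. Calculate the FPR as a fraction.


FPR = FP / (FP + TN) = 34 / 100 = 17/50.

17/50


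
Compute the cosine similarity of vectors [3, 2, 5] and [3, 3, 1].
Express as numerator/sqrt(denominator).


dot = 20. |a|^2 = 38, |b|^2 = 19. cos = 20/sqrt(722).

20/sqrt(722)


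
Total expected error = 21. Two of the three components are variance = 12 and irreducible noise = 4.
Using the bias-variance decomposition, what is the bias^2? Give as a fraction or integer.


Total error = bias^2 + variance + irreducible noise. So bias^2 = 21 - 12 - 4 = 5.

5


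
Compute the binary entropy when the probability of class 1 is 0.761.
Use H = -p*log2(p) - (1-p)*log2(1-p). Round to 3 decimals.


H = -0.761*log2(0.761) - 0.239*log2(0.239) = 0.793.

0.793


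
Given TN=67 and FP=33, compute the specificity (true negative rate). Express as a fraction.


Specificity = TN / (TN + FP) = 67 / 100 = 67/100.

67/100


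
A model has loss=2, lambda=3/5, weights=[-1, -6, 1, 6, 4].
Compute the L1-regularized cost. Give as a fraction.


L1 norm = sum(|w|) = 18. J = 2 + 3/5 * 18 = 64/5.

64/5


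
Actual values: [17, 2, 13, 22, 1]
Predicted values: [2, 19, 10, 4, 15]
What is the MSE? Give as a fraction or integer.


MSE = (1/5) * ((17-2)^2=225 + (2-19)^2=289 + (13-10)^2=9 + (22-4)^2=324 + (1-15)^2=196). Sum = 1043. MSE = 1043/5.

1043/5


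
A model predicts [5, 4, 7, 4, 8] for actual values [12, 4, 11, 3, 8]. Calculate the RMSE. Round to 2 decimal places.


MSE = 13.2000. RMSE = sqrt(13.2000) = 3.63.

3.63


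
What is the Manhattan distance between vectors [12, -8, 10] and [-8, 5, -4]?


d = sum of absolute differences: |12--8|=20 + |-8-5|=13 + |10--4|=14 = 47.

47


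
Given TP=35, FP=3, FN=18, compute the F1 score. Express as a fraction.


Precision = 35/38 = 35/38. Recall = 35/53 = 35/53. F1 = 2*P*R/(P+R) = 10/13.

10/13


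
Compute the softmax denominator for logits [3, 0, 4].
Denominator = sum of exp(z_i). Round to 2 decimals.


Denom = e^3=20.0855 + e^0=1.0000 + e^4=54.5982. Sum = 75.6837, which rounds to 75.68.

75.68


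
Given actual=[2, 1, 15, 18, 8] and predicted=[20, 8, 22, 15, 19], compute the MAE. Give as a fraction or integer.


MAE = (1/5) * (|2-20|=18 + |1-8|=7 + |15-22|=7 + |18-15|=3 + |8-19|=11). Sum = 46. MAE = 46/5.

46/5


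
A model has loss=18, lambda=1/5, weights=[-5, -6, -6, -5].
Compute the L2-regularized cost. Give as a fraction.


L2 sq norm = sum(w^2) = 122. J = 18 + 1/5 * 122 = 212/5.

212/5


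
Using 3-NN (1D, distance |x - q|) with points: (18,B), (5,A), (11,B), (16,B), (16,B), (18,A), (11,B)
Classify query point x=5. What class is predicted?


Distances: |18-5|=13, |5-5|=0, |11-5|=6, |16-5|=11, |16-5|=11, |18-5|=13, |11-5|=6. 3 nearest: (5,A), (11,B), (11,B). Counts: {'A': 1, 'B': 2}. Majority class: B.

B


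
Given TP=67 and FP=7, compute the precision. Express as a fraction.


Precision = TP / (TP + FP) = 67 / 74 = 67/74.

67/74


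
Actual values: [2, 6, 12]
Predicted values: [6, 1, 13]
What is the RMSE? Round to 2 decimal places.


MSE = 14.0000. RMSE = sqrt(14.0000) = 3.74.

3.74


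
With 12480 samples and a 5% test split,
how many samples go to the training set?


Test set = 12480 * 5% = 624. Training set = 12480 - 624 = 11856.

11856


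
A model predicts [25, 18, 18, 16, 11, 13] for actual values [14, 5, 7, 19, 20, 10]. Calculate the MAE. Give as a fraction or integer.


MAE = (1/6) * (|14-25|=11 + |5-18|=13 + |7-18|=11 + |19-16|=3 + |20-11|=9 + |10-13|=3). Sum = 50. MAE = 25/3.

25/3


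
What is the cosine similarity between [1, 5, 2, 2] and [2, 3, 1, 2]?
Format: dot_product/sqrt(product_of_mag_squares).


dot = 23. |a|^2 = 34, |b|^2 = 18. cos = 23/sqrt(612).

23/sqrt(612)


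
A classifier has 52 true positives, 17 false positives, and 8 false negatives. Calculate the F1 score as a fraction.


Precision = 52/69 = 52/69. Recall = 52/60 = 13/15. F1 = 2*P*R/(P+R) = 104/129.

104/129


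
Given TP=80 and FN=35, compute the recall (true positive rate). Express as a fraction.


Recall = TP / (TP + FN) = 80 / 115 = 16/23.

16/23


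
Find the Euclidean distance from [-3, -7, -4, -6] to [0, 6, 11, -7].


d = sqrt(sum of squared differences). (-3-0)^2=9, (-7-6)^2=169, (-4-11)^2=225, (-6--7)^2=1. Sum = 404.

sqrt(404)


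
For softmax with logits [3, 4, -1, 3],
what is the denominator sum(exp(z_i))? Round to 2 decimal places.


Denom = e^3=20.0855 + e^4=54.5982 + e^-1=0.3679 + e^3=20.0855. Sum = 95.1371, which rounds to 95.14.

95.14


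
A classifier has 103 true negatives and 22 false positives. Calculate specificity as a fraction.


Specificity = TN / (TN + FP) = 103 / 125 = 103/125.

103/125


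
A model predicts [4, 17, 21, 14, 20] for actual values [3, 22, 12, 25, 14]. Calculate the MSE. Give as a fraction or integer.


MSE = (1/5) * ((3-4)^2=1 + (22-17)^2=25 + (12-21)^2=81 + (25-14)^2=121 + (14-20)^2=36). Sum = 264. MSE = 264/5.

264/5


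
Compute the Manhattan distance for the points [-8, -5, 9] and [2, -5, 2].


d = sum of absolute differences: |-8-2|=10 + |-5--5|=0 + |9-2|=7 = 17.

17


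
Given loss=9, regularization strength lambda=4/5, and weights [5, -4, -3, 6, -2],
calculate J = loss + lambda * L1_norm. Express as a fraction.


L1 norm = sum(|w|) = 20. J = 9 + 4/5 * 20 = 25.

25
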